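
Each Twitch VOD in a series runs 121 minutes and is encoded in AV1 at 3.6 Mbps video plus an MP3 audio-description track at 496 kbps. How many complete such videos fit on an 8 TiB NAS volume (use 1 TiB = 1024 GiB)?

2366

121 min = 7260 s
Audio: 496 kbps = 0.496 Mbps.
Total bitrate: 4.096 Mbps.
Per item: 4.096 Mbps × 7260 s = 29,737 Mb = 3,717 MB.
Capacity: 8 TiB = 70,368,744 Mb; 2366.37 items → 2366 complete.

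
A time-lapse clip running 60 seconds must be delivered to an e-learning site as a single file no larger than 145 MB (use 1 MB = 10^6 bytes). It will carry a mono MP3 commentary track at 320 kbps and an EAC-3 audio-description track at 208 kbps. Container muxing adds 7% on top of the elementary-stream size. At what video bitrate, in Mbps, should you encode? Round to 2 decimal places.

Budget: 145 MB = 1160.0 Mb.
Stream payload after overhead: 1160.0 / 1.07 = 1084.1 Mb.
Total bitrate budget: 1084.1 Mb / 60 s = 18.069 Mbps.
Audio total: 320 + 208 = 528 kbps = 0.528 Mbps.
Video: 18.069 − 0.528 = 17.541 Mbps.

17.54 Mbps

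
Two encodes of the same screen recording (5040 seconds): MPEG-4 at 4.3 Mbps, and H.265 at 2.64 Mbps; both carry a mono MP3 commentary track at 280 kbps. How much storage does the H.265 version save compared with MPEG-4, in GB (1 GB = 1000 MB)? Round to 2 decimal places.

Audio: 280 kbps = 0.280 Mbps.
MPEG-4: 4.580 Mbps × 5040 s = 23083.2 Mb = 2.885 GB.
H.265: 2.920 Mbps × 5040 s = 14716.8 Mb = 1.840 GB.
Saving: 2.885 − 1.840 = 1.046 GB.

1.05 GB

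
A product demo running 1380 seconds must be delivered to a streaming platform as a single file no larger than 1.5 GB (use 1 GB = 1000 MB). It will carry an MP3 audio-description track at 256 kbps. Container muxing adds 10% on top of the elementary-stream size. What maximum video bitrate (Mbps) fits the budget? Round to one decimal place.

7.6 Mbps

Budget: 1.5 GB = 12000.0 Mb.
Stream payload after overhead: 12000.0 / 1.10 = 10909.1 Mb.
Total bitrate budget: 10909.1 Mb / 1380 s = 7.905 Mbps.
Audio: 256 kbps = 0.256 Mbps.
Video: 7.905 − 0.256 = 7.649 Mbps.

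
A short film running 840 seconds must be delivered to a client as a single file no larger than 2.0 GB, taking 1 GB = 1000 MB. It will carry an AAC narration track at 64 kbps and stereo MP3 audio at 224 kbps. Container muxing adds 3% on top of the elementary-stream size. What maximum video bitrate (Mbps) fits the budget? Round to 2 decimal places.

Budget: 2.0 GB = 16000.0 Mb.
Stream payload after overhead: 16000.0 / 1.03 = 15534.0 Mb.
Total bitrate budget: 15534.0 Mb / 840 s = 18.493 Mbps.
Audio total: 64 + 224 = 288 kbps = 0.288 Mbps.
Video: 18.493 − 0.288 = 18.205 Mbps.

18.20 Mbps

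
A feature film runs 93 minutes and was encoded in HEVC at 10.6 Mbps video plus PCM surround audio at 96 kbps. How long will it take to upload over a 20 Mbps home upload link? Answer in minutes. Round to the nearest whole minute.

93 min = 5580 s
Audio: 96 kbps = 0.096 Mbps.
Total bitrate: 10.696 Mbps.
File: 10.696 Mbps × 5580 s = 59683.7 Mb.
At 20 Mbps: 59683.7 / 20 = 2984.2 s ≈ 49.7 minutes.

50 minutes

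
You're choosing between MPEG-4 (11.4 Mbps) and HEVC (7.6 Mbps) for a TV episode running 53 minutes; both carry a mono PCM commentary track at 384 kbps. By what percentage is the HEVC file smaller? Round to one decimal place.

32.2%

53 min = 3180 s
Audio: 384 kbps = 0.384 Mbps.
MPEG-4: 11.784 Mbps × 3180 s = 37473.1 Mb = 4.362 GiB.
HEVC: 7.984 Mbps × 3180 s = 25389.1 Mb = 2.956 GiB.
Reduction: (1 − 2.956/4.362) × 100 = 32.25%.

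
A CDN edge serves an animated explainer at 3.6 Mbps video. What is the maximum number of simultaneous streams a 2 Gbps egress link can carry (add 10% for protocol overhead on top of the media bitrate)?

On the wire with 10% overhead: 3.960 Mbps.
2 Gbps = 2,000 Mbps; 2,000 / 3.960 = 505.05 → 505 viewers.

505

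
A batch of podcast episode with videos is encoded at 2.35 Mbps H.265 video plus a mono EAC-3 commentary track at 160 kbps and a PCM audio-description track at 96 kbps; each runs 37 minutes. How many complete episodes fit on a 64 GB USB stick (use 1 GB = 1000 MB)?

37 min = 2220 s
Audio total: 160 + 96 = 256 kbps = 0.256 Mbps.
Total bitrate: 2.606 Mbps.
Per item: 2.606 Mbps × 2220 s = 5,785 Mb = 723.2 MB.
Capacity: 64 GB = 512,000 Mb; 88.50 items → 88 complete.

88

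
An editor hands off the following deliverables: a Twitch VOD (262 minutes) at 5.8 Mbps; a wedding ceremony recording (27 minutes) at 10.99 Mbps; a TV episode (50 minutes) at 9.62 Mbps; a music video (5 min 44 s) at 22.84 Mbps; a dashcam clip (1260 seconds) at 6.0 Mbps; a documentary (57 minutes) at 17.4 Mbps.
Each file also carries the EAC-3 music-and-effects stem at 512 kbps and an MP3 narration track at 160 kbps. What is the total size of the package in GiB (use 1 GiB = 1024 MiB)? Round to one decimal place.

Audio total: 512 + 160 = 672 kbps = 0.672 Mbps.
Twitch VOD: 6.472 Mbps × 15720 s = 101739.8 Mb
wedding ceremony recording: 11.662 Mbps × 1620 s = 18892.4 Mb
TV episode: 10.292 Mbps × 3000 s = 30876.0 Mb
music video: 23.512 Mbps × 344 s = 8088.1 Mb
dashcam clip: 6.672 Mbps × 1260 s = 8406.7 Mb
documentary: 18.072 Mbps × 3420 s = 61806.2 Mb
Total: 229809.4 Mb = 28726.2 MB.
= 26.75 GiB.

26.8 GiB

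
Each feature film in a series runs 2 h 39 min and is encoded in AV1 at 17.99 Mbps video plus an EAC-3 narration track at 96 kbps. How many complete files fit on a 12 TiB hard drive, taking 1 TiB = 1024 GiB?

2 h 39 min = 159 min = 9540 s
Audio: 96 kbps = 0.096 Mbps.
Total bitrate: 18.086 Mbps.
Per item: 18.086 Mbps × 9540 s = 172,540 Mb = 21,568 MB.
Capacity: 12 TiB = 105,553,116 Mb; 611.76 items → 611 complete.

611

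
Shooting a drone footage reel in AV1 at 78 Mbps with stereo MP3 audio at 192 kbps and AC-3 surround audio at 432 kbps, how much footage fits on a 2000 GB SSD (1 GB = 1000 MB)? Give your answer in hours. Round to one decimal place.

Audio total: 192 + 432 = 624 kbps = 0.624 Mbps.
Total bitrate: 78 + 0.624 = 78.624 Mbps.
Capacity: 2000 GB = 16,000,000 Mb.
Recording time: 16,000,000 / 78.624 = 203,500 s ≈ 56.5 hours.

56.5 hours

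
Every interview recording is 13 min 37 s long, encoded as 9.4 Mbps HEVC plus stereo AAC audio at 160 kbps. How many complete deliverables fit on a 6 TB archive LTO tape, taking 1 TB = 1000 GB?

13 min 37 s = 817 s
Audio: 160 kbps = 0.160 Mbps.
Total bitrate: 9.560 Mbps.
Per item: 9.560 Mbps × 817 s = 7,811 Mb = 976.3 MB.
Capacity: 6 TB = 48,000,000 Mb; 6145.56 items → 6145 complete.

6145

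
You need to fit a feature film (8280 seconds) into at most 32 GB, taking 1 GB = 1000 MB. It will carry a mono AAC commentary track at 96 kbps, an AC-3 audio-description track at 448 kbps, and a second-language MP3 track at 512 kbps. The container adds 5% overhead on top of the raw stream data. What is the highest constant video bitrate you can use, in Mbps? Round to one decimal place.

Budget: 32 GB = 256000.0 Mb.
Stream payload after overhead: 256000.0 / 1.05 = 243809.5 Mb.
Total bitrate budget: 243809.5 Mb / 8280 s = 29.446 Mbps.
Audio total: 96 + 448 + 512 = 1056 kbps = 1.056 Mbps.
Video: 29.446 − 1.056 = 28.390 Mbps.

28.4 Mbps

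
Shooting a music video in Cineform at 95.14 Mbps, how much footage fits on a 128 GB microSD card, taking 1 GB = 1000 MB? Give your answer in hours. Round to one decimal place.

3.0 hours

Capacity: 128 GB = 1,024,000 Mb.
Recording time: 1,024,000 / 95.140 = 10,763 s ≈ 2.99 hours.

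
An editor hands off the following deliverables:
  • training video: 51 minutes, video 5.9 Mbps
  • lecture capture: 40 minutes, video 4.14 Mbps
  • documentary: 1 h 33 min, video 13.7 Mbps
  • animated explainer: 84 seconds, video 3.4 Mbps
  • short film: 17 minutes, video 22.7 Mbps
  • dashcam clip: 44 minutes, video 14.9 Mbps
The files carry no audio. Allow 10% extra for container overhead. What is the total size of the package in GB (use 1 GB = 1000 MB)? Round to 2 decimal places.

22.99 GB

training video: 5.900 Mbps × 3060 s × 1.10 = 19859.4 Mb
lecture capture: 4.140 Mbps × 2400 s × 1.10 = 10929.6 Mb
documentary: 13.700 Mbps × 5580 s × 1.10 = 84090.6 Mb
animated explainer: 3.400 Mbps × 84 s × 1.10 = 314.2 Mb
short film: 22.700 Mbps × 1020 s × 1.10 = 25469.4 Mb
dashcam clip: 14.900 Mbps × 2640 s × 1.10 = 43269.6 Mb
Total: 183932.8 Mb = 22991.6 MB.
= 22.99 GB.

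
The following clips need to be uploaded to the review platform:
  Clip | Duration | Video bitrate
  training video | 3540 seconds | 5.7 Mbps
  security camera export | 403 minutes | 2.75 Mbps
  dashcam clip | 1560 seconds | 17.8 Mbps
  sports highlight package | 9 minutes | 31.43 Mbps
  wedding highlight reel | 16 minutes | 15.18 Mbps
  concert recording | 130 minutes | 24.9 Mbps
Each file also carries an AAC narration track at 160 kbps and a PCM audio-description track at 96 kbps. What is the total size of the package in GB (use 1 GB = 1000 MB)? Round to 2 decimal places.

43.76 GB

Audio total: 160 + 96 = 256 kbps = 0.256 Mbps.
training video: 5.956 Mbps × 3540 s = 21084.2 Mb
security camera export: 3.006 Mbps × 24180 s = 72685.1 Mb
dashcam clip: 18.056 Mbps × 1560 s = 28167.4 Mb
sports highlight package: 31.686 Mbps × 540 s = 17110.4 Mb
wedding highlight reel: 15.436 Mbps × 960 s = 14818.6 Mb
concert recording: 25.156 Mbps × 7800 s = 196216.8 Mb
Total: 350082.5 Mb = 43760.3 MB.
= 43.76 GB.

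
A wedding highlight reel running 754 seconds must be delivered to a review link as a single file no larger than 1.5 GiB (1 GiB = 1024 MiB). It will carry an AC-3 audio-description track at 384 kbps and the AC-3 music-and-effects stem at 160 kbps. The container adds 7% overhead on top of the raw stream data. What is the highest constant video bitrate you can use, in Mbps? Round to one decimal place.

15.4 Mbps

Budget: 1.5 GiB = 12884.9 Mb.
Stream payload after overhead: 12884.9 / 1.07 = 12042.0 Mb.
Total bitrate budget: 12042.0 Mb / 754 s = 15.971 Mbps.
Audio total: 384 + 160 = 544 kbps = 0.544 Mbps.
Video: 15.971 − 0.544 = 15.427 Mbps.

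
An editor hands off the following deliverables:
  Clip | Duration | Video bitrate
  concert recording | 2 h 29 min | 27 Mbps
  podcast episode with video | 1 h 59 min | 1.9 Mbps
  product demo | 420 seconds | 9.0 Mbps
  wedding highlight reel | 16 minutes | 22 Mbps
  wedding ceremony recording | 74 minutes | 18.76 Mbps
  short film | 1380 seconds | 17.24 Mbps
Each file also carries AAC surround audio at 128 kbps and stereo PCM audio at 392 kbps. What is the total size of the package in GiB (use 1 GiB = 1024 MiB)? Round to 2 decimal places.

Audio total: 128 + 392 = 520 kbps = 0.520 Mbps.
concert recording: 27.520 Mbps × 8940 s = 246028.8 Mb
podcast episode with video: 2.420 Mbps × 7140 s = 17278.8 Mb
product demo: 9.520 Mbps × 420 s = 3998.4 Mb
wedding highlight reel: 22.520 Mbps × 960 s = 21619.2 Mb
wedding ceremony recording: 19.280 Mbps × 4440 s = 85603.2 Mb
short film: 17.760 Mbps × 1380 s = 24508.8 Mb
Total: 399037.2 Mb = 49879.7 MB.
= 46.45 GiB.

46.45 GiB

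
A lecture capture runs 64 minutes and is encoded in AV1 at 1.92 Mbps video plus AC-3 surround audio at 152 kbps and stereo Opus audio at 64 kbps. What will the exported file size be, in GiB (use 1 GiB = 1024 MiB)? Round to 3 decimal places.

64 min = 3840 s
Audio total: 152 + 64 = 216 kbps = 0.216 Mbps.
Total bitrate: 1.92 + 0.216 = 2.136 Mbps.
Stream data: 2.136 Mbps × 3840 s = 8202.2 Mb.
8,202 Mb = 1,025,280,000 bytes ÷ 1,073,741,824 = 0.9549 GiB.

0.955 GiB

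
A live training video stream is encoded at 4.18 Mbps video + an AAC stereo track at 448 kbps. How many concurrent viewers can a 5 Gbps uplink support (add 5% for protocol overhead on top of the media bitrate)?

1028

Audio: 448 kbps = 0.448 Mbps.
Per-viewer media rate: 4.628 Mbps.
On the wire with 5% overhead: 4.859 Mbps.
5 Gbps = 5,000 Mbps; 5,000 / 4.859 = 1028.93 → 1028 viewers.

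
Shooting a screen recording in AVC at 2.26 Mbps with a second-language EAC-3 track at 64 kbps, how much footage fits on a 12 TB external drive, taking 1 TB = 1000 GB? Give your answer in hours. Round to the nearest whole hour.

Audio: 64 kbps = 0.064 Mbps.
Total bitrate: 2.26 + 0.064 = 2.324 Mbps.
Capacity: 12 TB = 96,000,000 Mb.
Recording time: 96,000,000 / 2.324 = 41,308,090 s ≈ 11,474 hours.

11474 hours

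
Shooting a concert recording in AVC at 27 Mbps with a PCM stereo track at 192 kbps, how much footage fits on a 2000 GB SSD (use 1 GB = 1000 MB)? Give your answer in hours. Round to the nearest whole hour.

Audio: 192 kbps = 0.192 Mbps.
Total bitrate: 27 + 0.192 = 27.192 Mbps.
Capacity: 2000 GB = 16,000,000 Mb.
Recording time: 16,000,000 / 27.192 = 588,408 s ≈ 163 hours.

163 hours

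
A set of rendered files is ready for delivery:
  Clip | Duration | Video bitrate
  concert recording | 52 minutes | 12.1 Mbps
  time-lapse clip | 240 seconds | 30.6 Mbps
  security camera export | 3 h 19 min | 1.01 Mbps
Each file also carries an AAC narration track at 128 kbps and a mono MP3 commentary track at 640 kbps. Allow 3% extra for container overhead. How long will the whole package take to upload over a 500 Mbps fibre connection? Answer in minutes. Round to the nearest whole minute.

Audio total: 128 + 640 = 768 kbps = 0.768 Mbps.
concert recording: 12.868 Mbps × 3120 s × 1.03 = 41352.6 Mb
time-lapse clip: 31.368 Mbps × 240 s × 1.03 = 7754.2 Mb
security camera export: 1.778 Mbps × 11940 s × 1.03 = 21866.2 Mb
Total: 70973.0 Mb = 8871.6 MB.
At 500 Mbps: 70973.0 / 500 = 142 s ≈ 2.37 minutes.

2 minutes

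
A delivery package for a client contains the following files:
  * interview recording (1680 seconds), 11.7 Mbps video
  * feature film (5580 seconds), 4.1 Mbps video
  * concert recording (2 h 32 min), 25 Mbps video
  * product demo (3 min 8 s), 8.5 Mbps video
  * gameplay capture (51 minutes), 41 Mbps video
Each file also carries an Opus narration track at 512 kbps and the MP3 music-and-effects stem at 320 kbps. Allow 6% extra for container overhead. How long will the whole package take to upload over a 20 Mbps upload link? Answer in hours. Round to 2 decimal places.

Audio total: 512 + 320 = 832 kbps = 0.832 Mbps.
interview recording: 12.532 Mbps × 1680 s × 1.06 = 22317.0 Mb
feature film: 4.932 Mbps × 5580 s × 1.06 = 29171.8 Mb
concert recording: 25.832 Mbps × 9120 s × 1.06 = 249723.1 Mb
product demo: 9.332 Mbps × 188 s × 1.06 = 1859.7 Mb
gameplay capture: 41.832 Mbps × 3060 s × 1.06 = 135686.3 Mb
Total: 438757.8 Mb = 54844.7 MB.
At 20 Mbps: 438757.8 / 20 = 21938 s ≈ 6.09 hours.

6.09 hours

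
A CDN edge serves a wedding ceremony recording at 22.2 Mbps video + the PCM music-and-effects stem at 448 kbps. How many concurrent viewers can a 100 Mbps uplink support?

4

Audio: 448 kbps = 0.448 Mbps.
Per-viewer media rate: 22.648 Mbps.
100 Mbps = 100.0 Mbps; 100.0 / 22.648 = 4.42 → 4 viewers.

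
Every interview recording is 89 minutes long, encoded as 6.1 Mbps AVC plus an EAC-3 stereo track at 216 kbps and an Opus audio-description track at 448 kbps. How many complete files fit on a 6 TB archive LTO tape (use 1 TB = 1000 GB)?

1328

89 min = 5340 s
Audio total: 216 + 448 = 664 kbps = 0.664 Mbps.
Total bitrate: 6.764 Mbps.
Per item: 6.764 Mbps × 5340 s = 36,120 Mb = 4,515 MB.
Capacity: 6 TB = 48,000,000 Mb; 1328.91 items → 1328 complete.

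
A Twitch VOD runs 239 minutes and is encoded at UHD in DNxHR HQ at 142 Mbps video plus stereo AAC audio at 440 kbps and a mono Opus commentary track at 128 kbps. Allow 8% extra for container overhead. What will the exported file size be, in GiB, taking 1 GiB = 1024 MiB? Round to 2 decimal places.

257.04 GiB

239 min = 14340 s
Audio total: 440 + 128 = 568 kbps = 0.568 Mbps.
Total bitrate: 142 + 0.568 = 142.568 Mbps.
Stream data: 142.568 Mbps × 14340 s = 2044425.1 Mb.
With 8% container overhead: ×1.08.
2,207,979 Mb = 275,997,391,200 bytes ÷ 1,073,741,824 = 257.0 GiB.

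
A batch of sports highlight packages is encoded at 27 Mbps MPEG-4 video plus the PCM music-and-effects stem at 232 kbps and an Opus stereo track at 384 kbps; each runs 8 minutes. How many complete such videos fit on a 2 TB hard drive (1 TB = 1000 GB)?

8 min = 480 s
Audio total: 232 + 384 = 616 kbps = 0.616 Mbps.
Total bitrate: 27.616 Mbps.
Per item: 27.616 Mbps × 480 s = 13,256 Mb = 1,657 MB.
Capacity: 2 TB = 16,000,000 Mb; 1207.03 items → 1207 complete.

1207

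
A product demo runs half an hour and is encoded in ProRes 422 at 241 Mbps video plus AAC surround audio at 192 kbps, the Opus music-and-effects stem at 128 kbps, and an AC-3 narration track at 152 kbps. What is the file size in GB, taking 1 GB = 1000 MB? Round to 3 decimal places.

54.331 GB

30 min = 1800 s
Audio total: 192 + 128 + 152 = 472 kbps = 0.472 Mbps.
Total bitrate: 241 + 0.472 = 241.472 Mbps.
Stream data: 241.472 Mbps × 1800 s = 434649.6 Mb.
434,650 Mb ÷ 8 = 54,331 MB → 54.33 GB.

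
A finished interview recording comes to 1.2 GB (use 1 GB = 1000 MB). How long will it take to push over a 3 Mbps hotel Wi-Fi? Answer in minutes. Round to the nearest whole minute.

File: 1.2 GB = 9600.0 Mb.
At 3 Mbps: 9600.0 / 3 = 3200.0 s ≈ 53.3 minutes.

53 minutes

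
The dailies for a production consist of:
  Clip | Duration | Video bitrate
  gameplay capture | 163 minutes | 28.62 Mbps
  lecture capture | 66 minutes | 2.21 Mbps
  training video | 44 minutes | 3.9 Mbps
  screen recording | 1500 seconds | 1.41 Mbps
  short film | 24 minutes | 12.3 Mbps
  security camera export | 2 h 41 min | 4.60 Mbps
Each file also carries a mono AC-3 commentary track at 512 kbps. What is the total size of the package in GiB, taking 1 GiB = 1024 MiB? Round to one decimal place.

Audio: 512 kbps = 0.512 Mbps.
gameplay capture: 29.132 Mbps × 9780 s = 284911.0 Mb
lecture capture: 2.722 Mbps × 3960 s = 10779.1 Mb
training video: 4.412 Mbps × 2640 s = 11647.7 Mb
screen recording: 1.922 Mbps × 1500 s = 2883.0 Mb
short film: 12.812 Mbps × 1440 s = 18449.3 Mb
security camera export: 5.112 Mbps × 9660 s = 49381.9 Mb
Total: 378052.0 Mb = 47256.5 MB.
= 44.01 GiB.

44.0 GiB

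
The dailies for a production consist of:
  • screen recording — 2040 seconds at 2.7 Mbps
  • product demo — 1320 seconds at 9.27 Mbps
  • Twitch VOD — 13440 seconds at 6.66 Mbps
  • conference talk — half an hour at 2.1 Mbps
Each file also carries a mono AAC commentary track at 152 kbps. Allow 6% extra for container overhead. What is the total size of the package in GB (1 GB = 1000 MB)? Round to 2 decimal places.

Audio: 152 kbps = 0.152 Mbps.
screen recording: 2.852 Mbps × 2040 s × 1.06 = 6167.2 Mb
product demo: 9.422 Mbps × 1320 s × 1.06 = 13183.3 Mb
Twitch VOD: 6.812 Mbps × 13440 s × 1.06 = 97046.5 Mb
conference talk: 2.252 Mbps × 1800 s × 1.06 = 4296.8 Mb
Total: 120693.7 Mb = 15086.7 MB.
= 15.09 GB.

15.09 GB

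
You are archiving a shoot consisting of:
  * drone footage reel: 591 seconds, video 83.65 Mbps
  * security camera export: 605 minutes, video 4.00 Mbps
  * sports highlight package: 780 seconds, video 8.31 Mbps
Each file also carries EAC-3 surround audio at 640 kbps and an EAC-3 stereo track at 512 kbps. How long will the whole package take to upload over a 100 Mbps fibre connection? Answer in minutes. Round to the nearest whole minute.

Audio total: 640 + 512 = 1152 kbps = 1.152 Mbps.
drone footage reel: 84.802 Mbps × 591 s = 50118.0 Mb
security camera export: 5.152 Mbps × 36300 s = 187017.6 Mb
sports highlight package: 9.462 Mbps × 780 s = 7380.4 Mb
Total: 244515.9 Mb = 30564.5 MB.
At 100 Mbps: 244515.9 / 100 = 2445 s ≈ 40.8 minutes.

41 minutes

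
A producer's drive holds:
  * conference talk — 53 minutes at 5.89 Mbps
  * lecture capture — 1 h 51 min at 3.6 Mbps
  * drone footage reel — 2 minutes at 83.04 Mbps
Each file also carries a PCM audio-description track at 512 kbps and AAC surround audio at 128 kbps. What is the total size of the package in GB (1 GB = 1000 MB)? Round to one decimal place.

7.4 GB

Audio total: 512 + 128 = 640 kbps = 0.640 Mbps.
conference talk: 6.530 Mbps × 3180 s = 20765.4 Mb
lecture capture: 4.240 Mbps × 6660 s = 28238.4 Mb
drone footage reel: 83.680 Mbps × 120 s = 10041.6 Mb
Total: 59045.4 Mb = 7380.7 MB.
= 7.381 GB.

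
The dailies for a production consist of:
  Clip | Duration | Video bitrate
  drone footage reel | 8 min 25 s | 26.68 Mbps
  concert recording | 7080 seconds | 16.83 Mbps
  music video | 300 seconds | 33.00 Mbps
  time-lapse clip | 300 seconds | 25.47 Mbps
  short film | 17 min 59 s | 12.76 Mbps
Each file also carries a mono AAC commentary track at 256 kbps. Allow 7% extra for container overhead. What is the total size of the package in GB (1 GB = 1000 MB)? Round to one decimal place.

22.2 GB

Audio: 256 kbps = 0.256 Mbps.
drone footage reel: 26.936 Mbps × 505 s × 1.07 = 14554.9 Mb
concert recording: 17.086 Mbps × 7080 s × 1.07 = 129436.7 Mb
music video: 33.256 Mbps × 300 s × 1.07 = 10675.2 Mb
time-lapse clip: 25.726 Mbps × 300 s × 1.07 = 8258.0 Mb
short film: 13.016 Mbps × 1079 s × 1.07 = 15027.4 Mb
Total: 177952.2 Mb = 22244.0 MB.
= 22.24 GB.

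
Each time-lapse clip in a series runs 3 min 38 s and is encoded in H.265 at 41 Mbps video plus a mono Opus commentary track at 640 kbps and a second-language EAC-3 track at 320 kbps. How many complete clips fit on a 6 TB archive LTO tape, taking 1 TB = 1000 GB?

3 min 38 s = 218 s
Audio total: 640 + 320 = 960 kbps = 0.960 Mbps.
Total bitrate: 41.960 Mbps.
Per item: 41.960 Mbps × 218 s = 9,147 Mb = 1,143 MB.
Capacity: 6 TB = 48,000,000 Mb; 5247.46 items → 5247 complete.

5247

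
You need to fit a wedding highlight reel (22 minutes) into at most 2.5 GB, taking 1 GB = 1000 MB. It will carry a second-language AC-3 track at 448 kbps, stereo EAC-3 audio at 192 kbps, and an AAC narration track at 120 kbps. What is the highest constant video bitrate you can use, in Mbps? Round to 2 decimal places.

Budget: 2.5 GB = 20000.0 Mb.
22 min = 1320 s
Total bitrate budget: 20000.0 Mb / 1320 s = 15.152 Mbps.
Audio total: 448 + 192 + 120 = 760 kbps = 0.760 Mbps.
Video: 15.152 − 0.760 = 14.392 Mbps.

14.39 Mbps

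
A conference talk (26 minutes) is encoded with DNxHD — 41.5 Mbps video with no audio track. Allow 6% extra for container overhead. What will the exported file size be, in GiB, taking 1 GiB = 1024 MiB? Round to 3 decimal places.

26 min = 1560 s
Total bitrate: 41.5 Mbps.
Stream data: 41.500 Mbps × 1560 s = 64740.0 Mb.
With 6% container overhead: ×1.06.
68,624 Mb = 8,578,050,000 bytes ÷ 1,073,741,824 = 7.989 GiB.

7.989 GiB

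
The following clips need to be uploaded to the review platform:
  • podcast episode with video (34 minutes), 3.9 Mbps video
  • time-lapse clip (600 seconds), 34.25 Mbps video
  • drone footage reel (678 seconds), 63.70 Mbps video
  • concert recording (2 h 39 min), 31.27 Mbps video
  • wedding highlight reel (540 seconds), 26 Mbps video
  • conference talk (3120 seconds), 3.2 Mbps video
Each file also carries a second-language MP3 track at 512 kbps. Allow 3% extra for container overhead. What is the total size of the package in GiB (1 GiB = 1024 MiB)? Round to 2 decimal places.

48.26 GiB

Audio: 512 kbps = 0.512 Mbps.
podcast episode with video: 4.412 Mbps × 2040 s × 1.03 = 9270.5 Mb
time-lapse clip: 34.762 Mbps × 600 s × 1.03 = 21482.9 Mb
drone footage reel: 64.212 Mbps × 678 s × 1.03 = 44841.8 Mb
concert recording: 31.782 Mbps × 9540 s × 1.03 = 312296.3 Mb
wedding highlight reel: 26.512 Mbps × 540 s × 1.03 = 14746.0 Mb
conference talk: 3.712 Mbps × 3120 s × 1.03 = 11928.9 Mb
Total: 414566.4 Mb = 51820.8 MB.
= 48.26 GiB.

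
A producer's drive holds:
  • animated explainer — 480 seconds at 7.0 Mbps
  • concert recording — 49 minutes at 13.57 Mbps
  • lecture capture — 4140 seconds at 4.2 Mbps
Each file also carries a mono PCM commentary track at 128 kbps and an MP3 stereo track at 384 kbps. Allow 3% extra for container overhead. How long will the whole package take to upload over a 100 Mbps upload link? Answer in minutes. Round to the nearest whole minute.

Audio total: 128 + 384 = 512 kbps = 0.512 Mbps.
animated explainer: 7.512 Mbps × 480 s × 1.03 = 3713.9 Mb
concert recording: 14.082 Mbps × 2940 s × 1.03 = 42643.1 Mb
lecture capture: 4.712 Mbps × 4140 s × 1.03 = 20092.9 Mb
Total: 66450.0 Mb = 8306.2 MB.
At 100 Mbps: 66450.0 / 100 = 664 s ≈ 11.1 minutes.

11 minutes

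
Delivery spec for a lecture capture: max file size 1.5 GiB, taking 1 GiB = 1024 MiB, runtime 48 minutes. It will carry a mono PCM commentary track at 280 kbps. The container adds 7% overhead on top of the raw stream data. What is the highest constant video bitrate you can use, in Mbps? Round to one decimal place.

Budget: 1.5 GiB = 12884.9 Mb.
Stream payload after overhead: 12884.9 / 1.07 = 12042.0 Mb.
48 min = 2880 s
Total bitrate budget: 12042.0 Mb / 2880 s = 4.181 Mbps.
Audio: 280 kbps = 0.280 Mbps.
Video: 4.181 − 0.280 = 3.901 Mbps.

3.9 Mbps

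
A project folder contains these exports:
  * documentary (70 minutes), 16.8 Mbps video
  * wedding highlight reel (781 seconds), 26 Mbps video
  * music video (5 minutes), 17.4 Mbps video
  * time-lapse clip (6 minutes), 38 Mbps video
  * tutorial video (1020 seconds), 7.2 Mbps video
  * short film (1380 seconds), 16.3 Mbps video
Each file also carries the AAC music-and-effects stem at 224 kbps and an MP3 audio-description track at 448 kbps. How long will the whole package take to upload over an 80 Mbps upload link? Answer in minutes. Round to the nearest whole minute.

30 minutes

Audio total: 224 + 448 = 672 kbps = 0.672 Mbps.
documentary: 17.472 Mbps × 4200 s = 73382.4 Mb
wedding highlight reel: 26.672 Mbps × 781 s = 20830.8 Mb
music video: 18.072 Mbps × 300 s = 5421.6 Mb
time-lapse clip: 38.672 Mbps × 360 s = 13921.9 Mb
tutorial video: 7.872 Mbps × 1020 s = 8029.4 Mb
short film: 16.972 Mbps × 1380 s = 23421.4 Mb
Total: 145007.6 Mb = 18125.9 MB.
At 80 Mbps: 145007.6 / 80 = 1813 s ≈ 30.2 minutes.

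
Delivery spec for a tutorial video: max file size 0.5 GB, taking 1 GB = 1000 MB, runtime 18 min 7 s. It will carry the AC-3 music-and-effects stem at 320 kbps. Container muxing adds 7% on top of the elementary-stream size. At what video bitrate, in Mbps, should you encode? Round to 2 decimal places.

3.12 Mbps

Budget: 0.5 GB = 4000.0 Mb.
Stream payload after overhead: 4000.0 / 1.07 = 3738.3 Mb.
18 min 7 s = 1087 s
Total bitrate budget: 3738.3 Mb / 1087 s = 3.439 Mbps.
Audio: 320 kbps = 0.320 Mbps.
Video: 3.439 − 0.320 = 3.119 Mbps.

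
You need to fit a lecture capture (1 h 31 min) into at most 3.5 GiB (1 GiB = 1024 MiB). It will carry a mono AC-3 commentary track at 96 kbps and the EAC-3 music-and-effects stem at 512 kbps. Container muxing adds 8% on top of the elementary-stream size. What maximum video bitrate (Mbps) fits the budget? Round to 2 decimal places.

Budget: 3.5 GiB = 30064.8 Mb.
Stream payload after overhead: 30064.8 / 1.08 = 27837.8 Mb.
1 h 31 min = 91 min = 5460 s
Total bitrate budget: 27837.8 Mb / 5460 s = 5.098 Mbps.
Audio total: 96 + 512 = 608 kbps = 0.608 Mbps.
Video: 5.098 − 0.608 = 4.490 Mbps.

4.49 Mbps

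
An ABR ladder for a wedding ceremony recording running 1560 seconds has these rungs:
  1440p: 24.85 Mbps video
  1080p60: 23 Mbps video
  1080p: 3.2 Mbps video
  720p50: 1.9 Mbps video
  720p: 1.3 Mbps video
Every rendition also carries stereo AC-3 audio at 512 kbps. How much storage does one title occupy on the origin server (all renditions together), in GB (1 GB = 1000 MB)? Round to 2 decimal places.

11.08 GB

Audio: 512 kbps = 0.512 Mbps.
Sum of rendition bitrates: (24.85+0.512) + (23+0.512) + (3.2+0.512) + (1.9+0.512) + (1.3+0.512) = 56.810 Mbps.
× 1560 s = 88,624 Mb = 11,078 MB = 11.08 GB.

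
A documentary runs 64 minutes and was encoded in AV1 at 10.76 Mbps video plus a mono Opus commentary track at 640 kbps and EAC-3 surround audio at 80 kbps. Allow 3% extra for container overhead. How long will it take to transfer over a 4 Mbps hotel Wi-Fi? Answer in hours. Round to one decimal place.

64 min = 3840 s
Audio total: 640 + 80 = 720 kbps = 0.720 Mbps.
Total bitrate: 11.480 Mbps.
File: 11.480 Mbps × 3840 s = 44083.2 Mb.
With 3% container overhead: ×1.03. → 45405.7 Mb.
At 4 Mbps: 45405.7 / 4 = 11351.4 s ≈ 3.15 hours.

3.2 hours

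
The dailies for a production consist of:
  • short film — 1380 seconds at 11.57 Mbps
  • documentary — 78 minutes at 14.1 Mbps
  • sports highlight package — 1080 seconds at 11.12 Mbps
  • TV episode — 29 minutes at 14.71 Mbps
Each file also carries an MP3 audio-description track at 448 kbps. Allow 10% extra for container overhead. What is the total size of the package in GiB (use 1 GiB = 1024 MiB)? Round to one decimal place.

Audio: 448 kbps = 0.448 Mbps.
short film: 12.018 Mbps × 1380 s × 1.10 = 18243.3 Mb
documentary: 14.548 Mbps × 4680 s × 1.10 = 74893.1 Mb
sports highlight package: 11.568 Mbps × 1080 s × 1.10 = 13742.8 Mb
TV episode: 15.158 Mbps × 1740 s × 1.10 = 29012.4 Mb
Total: 135891.6 Mb = 16986.5 MB.
= 15.82 GiB.

15.8 GiB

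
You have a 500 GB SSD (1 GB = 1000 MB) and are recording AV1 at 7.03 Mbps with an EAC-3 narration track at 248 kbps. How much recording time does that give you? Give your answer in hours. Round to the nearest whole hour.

153 hours

Audio: 248 kbps = 0.248 Mbps.
Total bitrate: 7.03 + 0.248 = 7.278 Mbps.
Capacity: 500 GB = 4,000,000 Mb.
Recording time: 4,000,000 / 7.278 = 549,602 s ≈ 153 hours.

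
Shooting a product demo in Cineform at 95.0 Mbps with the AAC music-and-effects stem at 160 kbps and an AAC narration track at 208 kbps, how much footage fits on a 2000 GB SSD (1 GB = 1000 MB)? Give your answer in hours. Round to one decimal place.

46.6 hours

Audio total: 160 + 208 = 368 kbps = 0.368 Mbps.
Total bitrate: 95.0 + 0.368 = 95.368 Mbps.
Capacity: 2000 GB = 16,000,000 Mb.
Recording time: 16,000,000 / 95.368 = 167,771 s ≈ 46.6 hours.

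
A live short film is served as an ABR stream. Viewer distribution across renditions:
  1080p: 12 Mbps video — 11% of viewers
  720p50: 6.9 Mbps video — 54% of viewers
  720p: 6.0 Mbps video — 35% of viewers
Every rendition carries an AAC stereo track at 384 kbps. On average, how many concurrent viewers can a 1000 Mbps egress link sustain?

Audio: 384 kbps = 0.384 Mbps.
Average per-viewer bitrate: 0.11×12.384 + 0.54×7.284 + 0.35×6.384 = 7.530 Mbps.
1000 Mbps = 1,000 Mbps; 1,000 / 7.530 = 132.80 → 132.

132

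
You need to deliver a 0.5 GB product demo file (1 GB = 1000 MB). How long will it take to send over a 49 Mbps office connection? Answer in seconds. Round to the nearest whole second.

82 seconds

File: 0.5 GB = 4000.0 Mb.
At 49 Mbps: 4000.0 / 49 = 81.6 s ≈ 81.6 seconds.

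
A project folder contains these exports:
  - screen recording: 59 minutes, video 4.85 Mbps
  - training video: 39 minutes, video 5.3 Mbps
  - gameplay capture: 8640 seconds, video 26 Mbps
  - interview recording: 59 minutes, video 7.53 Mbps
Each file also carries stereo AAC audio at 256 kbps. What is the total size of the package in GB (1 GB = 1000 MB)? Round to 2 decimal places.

Audio: 256 kbps = 0.256 Mbps.
screen recording: 5.106 Mbps × 3540 s = 18075.2 Mb
training video: 5.556 Mbps × 2340 s = 13001.0 Mb
gameplay capture: 26.256 Mbps × 8640 s = 226851.8 Mb
interview recording: 7.786 Mbps × 3540 s = 27562.4 Mb
Total: 285490.6 Mb = 35686.3 MB.
= 35.69 GB.

35.69 GB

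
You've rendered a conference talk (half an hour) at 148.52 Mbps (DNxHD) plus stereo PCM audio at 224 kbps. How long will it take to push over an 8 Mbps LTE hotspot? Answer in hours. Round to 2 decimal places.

9.30 hours

30 min = 1800 s
Audio: 224 kbps = 0.224 Mbps.
Total bitrate: 148.744 Mbps.
File: 148.744 Mbps × 1800 s = 267739.2 Mb.
At 8 Mbps: 267739.2 / 8 = 33467.4 s ≈ 9.3 hours.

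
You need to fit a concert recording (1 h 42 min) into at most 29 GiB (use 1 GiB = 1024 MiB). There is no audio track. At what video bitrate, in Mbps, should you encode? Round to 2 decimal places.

40.70 Mbps

Budget: 29 GiB = 249108.1 Mb.
1 h 42 min = 102 min = 6120 s
Total bitrate budget: 249108.1 Mb / 6120 s = 40.704 Mbps.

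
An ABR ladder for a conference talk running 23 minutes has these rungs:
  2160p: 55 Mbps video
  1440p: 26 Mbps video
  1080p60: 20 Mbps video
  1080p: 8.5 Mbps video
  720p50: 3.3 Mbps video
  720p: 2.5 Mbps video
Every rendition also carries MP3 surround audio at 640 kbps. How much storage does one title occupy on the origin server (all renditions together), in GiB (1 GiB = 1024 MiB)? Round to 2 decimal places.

23 min = 1380 s
Audio: 640 kbps = 0.640 Mbps.
Sum of rendition bitrates: (55+0.640) + (26+0.640) + (20+0.640) + (8.5+0.640) + (3.3+0.640) + (2.5+0.640) = 119.140 Mbps.
× 1380 s = 164,413 Mb = 20,552 MB = 19.14 GiB.

19.14 GiB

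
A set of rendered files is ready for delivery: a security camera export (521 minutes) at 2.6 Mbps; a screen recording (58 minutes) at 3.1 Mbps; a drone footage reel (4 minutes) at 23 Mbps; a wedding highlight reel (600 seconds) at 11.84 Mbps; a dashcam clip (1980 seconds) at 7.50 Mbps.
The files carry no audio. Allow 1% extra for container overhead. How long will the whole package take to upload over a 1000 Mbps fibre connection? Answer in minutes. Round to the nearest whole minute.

2 minutes

security camera export: 2.600 Mbps × 31260 s × 1.01 = 82088.8 Mb
screen recording: 3.100 Mbps × 3480 s × 1.01 = 10895.9 Mb
drone footage reel: 23.000 Mbps × 240 s × 1.01 = 5575.2 Mb
wedding highlight reel: 11.840 Mbps × 600 s × 1.01 = 7175.0 Mb
dashcam clip: 7.500 Mbps × 1980 s × 1.01 = 14998.5 Mb
Total: 120733.4 Mb = 15091.7 MB.
At 1000 Mbps: 120733.4 / 1000 = 121 s ≈ 2.01 minutes.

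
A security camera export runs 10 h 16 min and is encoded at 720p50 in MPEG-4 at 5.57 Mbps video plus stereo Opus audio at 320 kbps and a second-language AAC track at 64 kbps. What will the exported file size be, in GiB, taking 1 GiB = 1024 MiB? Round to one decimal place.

25.6 GiB

10 h 16 min = 616 min = 36960 s
Audio total: 320 + 64 = 384 kbps = 0.384 Mbps.
Total bitrate: 5.57 + 0.384 = 5.954 Mbps.
Stream data: 5.954 Mbps × 36960 s = 220059.8 Mb.
220,060 Mb = 27,507,480,000 bytes ÷ 1,073,741,824 = 25.62 GiB.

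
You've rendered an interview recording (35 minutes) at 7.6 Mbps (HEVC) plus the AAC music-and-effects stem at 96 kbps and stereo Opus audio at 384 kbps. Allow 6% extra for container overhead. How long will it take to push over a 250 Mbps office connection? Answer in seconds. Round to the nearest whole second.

72 seconds

35 min = 2100 s
Audio total: 96 + 384 = 480 kbps = 0.480 Mbps.
Total bitrate: 8.080 Mbps.
File: 8.080 Mbps × 2100 s = 16968.0 Mb.
With 6% container overhead: ×1.06. → 17986.1 Mb.
At 250 Mbps: 17986.1 / 250 = 71.9 s ≈ 71.9 seconds.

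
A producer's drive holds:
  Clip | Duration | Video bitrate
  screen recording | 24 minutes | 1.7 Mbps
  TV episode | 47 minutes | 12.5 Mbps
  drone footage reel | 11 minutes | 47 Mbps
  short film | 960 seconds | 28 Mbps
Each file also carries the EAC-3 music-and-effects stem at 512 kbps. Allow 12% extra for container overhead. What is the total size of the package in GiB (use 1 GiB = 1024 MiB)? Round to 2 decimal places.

12.86 GiB

Audio: 512 kbps = 0.512 Mbps.
screen recording: 2.212 Mbps × 1440 s × 1.12 = 3567.5 Mb
TV episode: 13.012 Mbps × 2820 s × 1.12 = 41097.1 Mb
drone footage reel: 47.512 Mbps × 660 s × 1.12 = 35120.9 Mb
short film: 28.512 Mbps × 960 s × 1.12 = 30656.1 Mb
Total: 110441.6 Mb = 13805.2 MB.
= 12.86 GiB.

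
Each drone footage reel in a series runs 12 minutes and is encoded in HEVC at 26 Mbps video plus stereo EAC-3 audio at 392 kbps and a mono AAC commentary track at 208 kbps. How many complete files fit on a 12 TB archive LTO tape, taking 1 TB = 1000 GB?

12 min = 720 s
Audio total: 392 + 208 = 600 kbps = 0.600 Mbps.
Total bitrate: 26.600 Mbps.
Per item: 26.600 Mbps × 720 s = 19,152 Mb = 2,394 MB.
Capacity: 12 TB = 96,000,000 Mb; 5012.53 items → 5012 complete.

5012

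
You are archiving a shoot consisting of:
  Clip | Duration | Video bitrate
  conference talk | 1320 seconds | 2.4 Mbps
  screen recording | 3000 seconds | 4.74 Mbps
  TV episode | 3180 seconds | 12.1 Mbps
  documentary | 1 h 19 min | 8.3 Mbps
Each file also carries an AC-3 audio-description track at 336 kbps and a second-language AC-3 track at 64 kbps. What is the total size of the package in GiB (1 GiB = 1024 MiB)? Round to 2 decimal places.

11.65 GiB

Audio total: 336 + 64 = 400 kbps = 0.400 Mbps.
conference talk: 2.800 Mbps × 1320 s = 3696.0 Mb
screen recording: 5.140 Mbps × 3000 s = 15420.0 Mb
TV episode: 12.500 Mbps × 3180 s = 39750.0 Mb
documentary: 8.700 Mbps × 4740 s = 41238.0 Mb
Total: 100104.0 Mb = 12513.0 MB.
= 11.65 GiB.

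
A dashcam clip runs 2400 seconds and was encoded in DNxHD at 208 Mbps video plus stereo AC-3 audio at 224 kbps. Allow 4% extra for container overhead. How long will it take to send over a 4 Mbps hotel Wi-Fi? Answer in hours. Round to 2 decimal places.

36.09 hours

Audio: 224 kbps = 0.224 Mbps.
Total bitrate: 208.224 Mbps.
File: 208.224 Mbps × 2400 s = 499737.6 Mb.
With 4% container overhead: ×1.04. → 519727.1 Mb.
At 4 Mbps: 519727.1 / 4 = 129931.8 s ≈ 36.1 hours.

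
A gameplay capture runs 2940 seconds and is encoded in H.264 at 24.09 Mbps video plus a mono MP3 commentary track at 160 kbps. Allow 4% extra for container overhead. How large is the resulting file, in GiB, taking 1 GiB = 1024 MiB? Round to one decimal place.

Audio: 160 kbps = 0.160 Mbps.
Total bitrate: 24.09 + 0.160 = 24.250 Mbps.
Stream data: 24.250 Mbps × 2940 s = 71295.0 Mb.
With 4% container overhead: ×1.04.
74,147 Mb = 9,268,350,000 bytes ÷ 1,073,741,824 = 8.632 GiB.

8.6 GiB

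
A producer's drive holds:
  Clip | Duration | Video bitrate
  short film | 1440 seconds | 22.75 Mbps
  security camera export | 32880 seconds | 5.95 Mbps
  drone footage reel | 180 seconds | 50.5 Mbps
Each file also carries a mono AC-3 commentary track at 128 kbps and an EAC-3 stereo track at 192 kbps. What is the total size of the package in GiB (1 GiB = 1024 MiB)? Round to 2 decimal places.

28.93 GiB

Audio total: 128 + 192 = 320 kbps = 0.320 Mbps.
short film: 23.070 Mbps × 1440 s = 33220.8 Mb
security camera export: 6.270 Mbps × 32880 s = 206157.6 Mb
drone footage reel: 50.820 Mbps × 180 s = 9147.6 Mb
Total: 248526.0 Mb = 31065.8 MB.
= 28.93 GiB.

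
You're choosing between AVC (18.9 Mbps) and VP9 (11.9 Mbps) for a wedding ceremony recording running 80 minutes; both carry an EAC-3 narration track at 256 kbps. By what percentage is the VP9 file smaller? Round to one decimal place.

80 min = 4800 s
Audio: 256 kbps = 0.256 Mbps.
AVC: 19.156 Mbps × 4800 s = 91948.8 Mb = 10.704 GiB.
VP9: 12.156 Mbps × 4800 s = 58348.8 Mb = 6.793 GiB.
Reduction: (1 − 6.793/10.704) × 100 = 36.54%.

36.5%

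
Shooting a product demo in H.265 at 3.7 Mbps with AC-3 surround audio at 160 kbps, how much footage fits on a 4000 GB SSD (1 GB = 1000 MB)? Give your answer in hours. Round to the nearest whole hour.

Audio: 160 kbps = 0.160 Mbps.
Total bitrate: 3.7 + 0.160 = 3.860 Mbps.
Capacity: 4000 GB = 32,000,000 Mb.
Recording time: 32,000,000 / 3.860 = 8,290,155 s ≈ 2,303 hours.

2303 hours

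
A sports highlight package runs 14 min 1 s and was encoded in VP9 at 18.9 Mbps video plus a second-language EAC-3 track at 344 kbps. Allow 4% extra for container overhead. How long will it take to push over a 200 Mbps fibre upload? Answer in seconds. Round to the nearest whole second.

84 seconds

14 min 1 s = 841 s
Audio: 344 kbps = 0.344 Mbps.
Total bitrate: 19.244 Mbps.
File: 19.244 Mbps × 841 s = 16184.2 Mb.
With 4% container overhead: ×1.04. → 16831.6 Mb.
At 200 Mbps: 16831.6 / 200 = 84.2 s ≈ 84.2 seconds.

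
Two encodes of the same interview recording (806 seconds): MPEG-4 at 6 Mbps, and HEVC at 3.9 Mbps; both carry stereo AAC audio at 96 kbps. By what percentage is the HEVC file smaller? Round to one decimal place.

34.4%

Audio: 96 kbps = 0.096 Mbps.
MPEG-4: 6.096 Mbps × 806 s = 4913.4 Mb = 0.572 GiB.
HEVC: 3.996 Mbps × 806 s = 3220.8 Mb = 0.375 GiB.
Reduction: (1 − 0.375/0.572) × 100 = 34.45%.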